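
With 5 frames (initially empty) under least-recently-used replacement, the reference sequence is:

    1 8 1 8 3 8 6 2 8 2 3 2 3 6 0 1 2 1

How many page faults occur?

1: fault, frames [1]
8: fault, frames [1, 8]
1: hit
8: hit
3: fault, frames [1, 8, 3]
8: hit
6: fault, frames [1, 3, 8, 6]
2: fault, frames [1, 3, 8, 6, 2]
8: hit
2: hit
3: hit
2: hit
3: hit
6: hit
0: fault, evict 1, frames [8, 2, 3, 6, 0]
1: fault, evict 8, frames [2, 3, 6, 0, 1]
2: hit
1: hit
Page faults: 7.

7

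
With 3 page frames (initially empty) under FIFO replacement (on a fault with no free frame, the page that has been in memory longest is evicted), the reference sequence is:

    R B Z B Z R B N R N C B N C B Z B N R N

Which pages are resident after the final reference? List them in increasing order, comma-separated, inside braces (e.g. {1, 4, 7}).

{N, R, Z}

R -> miss, frames {R}
B -> miss, frames {R,B}
Z -> miss, frames {R,B,Z}
B -> hit
Z -> hit
R -> hit
B -> hit
N -> miss, evict R, frames {B,Z,N}
R -> miss, evict B, frames {Z,N,R}
N -> hit
C -> miss, evict Z, frames {N,R,C}
B -> miss, evict N, frames {R,C,B}
N -> miss, evict R, frames {C,B,N}
C -> hit
B -> hit
Z -> miss, evict C, frames {B,N,Z}
B -> hit
N -> hit
R -> miss, evict B, frames {N,Z,R}
N -> hit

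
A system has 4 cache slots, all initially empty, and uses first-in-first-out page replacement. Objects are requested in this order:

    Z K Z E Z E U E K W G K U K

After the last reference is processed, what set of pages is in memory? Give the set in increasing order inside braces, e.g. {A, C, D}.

{G, K, U, W}

Z: miss, frames {Z}
K: miss, frames {Z,K}
Z: hit
E: miss, frames {Z,K,E}
Z: hit
E: hit
U: miss, frames {Z,K,E,U}
E: hit
K: hit
W: miss, evict Z, frames {K,E,U,W}
G: miss, evict K, frames {E,U,W,G}
K: miss, evict E, frames {U,W,G,K}
U: hit
K: hit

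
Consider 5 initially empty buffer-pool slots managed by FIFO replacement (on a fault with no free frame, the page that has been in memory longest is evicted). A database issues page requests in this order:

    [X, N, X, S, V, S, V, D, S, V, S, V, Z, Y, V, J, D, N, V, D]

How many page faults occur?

X -> fault, frames [X]
N -> fault, frames [X, N]
X -> hit
S -> fault, frames [X, N, S]
V -> fault, frames [X, N, S, V]
S -> hit
V -> hit
D -> fault, frames [X, N, S, V, D]
S -> hit
V -> hit
S -> hit
V -> hit
Z -> fault, evict X, frames [N, S, V, D, Z]
Y -> fault, evict N, frames [S, V, D, Z, Y]
V -> hit
J -> fault, evict S, frames [V, D, Z, Y, J]
D -> hit
N -> fault, evict V, frames [D, Z, Y, J, N]
V -> fault, evict D, frames [Z, Y, J, N, V]
D -> fault, evict Z, frames [Y, J, N, V, D]
Page faults: 11.

11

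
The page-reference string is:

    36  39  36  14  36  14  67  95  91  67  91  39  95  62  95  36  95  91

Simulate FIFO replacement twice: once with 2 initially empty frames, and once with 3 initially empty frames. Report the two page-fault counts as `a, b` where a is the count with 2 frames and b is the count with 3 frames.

14, 11

2 frames: F F . F F . F F F F . F F F . F F F → 14 faults.
3 frames: F F . F . . F F F . . F . F F F . F → 11 faults.
11 < 14: adding a frame reduced faults, as is typical.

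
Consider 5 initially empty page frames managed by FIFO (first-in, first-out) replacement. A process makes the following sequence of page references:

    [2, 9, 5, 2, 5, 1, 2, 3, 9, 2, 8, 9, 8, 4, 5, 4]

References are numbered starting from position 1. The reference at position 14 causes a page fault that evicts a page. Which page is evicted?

9

pos 1: 2 -> miss, frames {2}
pos 2: 9 -> miss, frames {2,9}
pos 3: 5 -> miss, frames {2,9,5}
pos 4: 2 -> hit
pos 5: 5 -> hit
pos 6: 1 -> miss, frames {2,9,5,1}
pos 7: 2 -> hit
pos 8: 3 -> miss, frames {2,9,5,1,3}
pos 9: 9 -> hit
pos 10: 2 -> hit
pos 11: 8 -> miss, evict 2, frames {9,5,1,3,8}
pos 12: 9 -> hit
pos 13: 8 -> hit
pos 14: 4 -> miss, evict 9, frames {5,1,3,8,4}
At position 14, page 9 is evicted.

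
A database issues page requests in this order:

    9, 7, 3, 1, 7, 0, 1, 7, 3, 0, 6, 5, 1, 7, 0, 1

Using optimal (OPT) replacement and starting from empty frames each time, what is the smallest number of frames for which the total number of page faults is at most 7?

f=1: 16 faults
f=2: 12 faults
f=3: 9 faults
f=4: 7 faults
f=5: 7 faults
f=6: 7 faults
f=7: 7 faults
Smallest f with faults ≤ 7 is 4.

4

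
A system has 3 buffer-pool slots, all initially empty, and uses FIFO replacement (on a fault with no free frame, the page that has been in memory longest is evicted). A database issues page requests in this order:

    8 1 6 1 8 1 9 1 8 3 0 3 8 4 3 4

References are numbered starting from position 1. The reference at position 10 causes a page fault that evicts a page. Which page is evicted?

pos 1: 8: fault, frames (8)
pos 2: 1: fault, frames (8 1)
pos 3: 6: fault, frames (8 1 6)
pos 4: 1: hit
pos 5: 8: hit
pos 6: 1: hit
pos 7: 9: fault, evict 8, frames (1 6 9)
pos 8: 1: hit
pos 9: 8: fault, evict 1, frames (6 9 8)
pos 10: 3: fault, evict 6, frames (9 8 3)
At position 10, page 6 is evicted.

6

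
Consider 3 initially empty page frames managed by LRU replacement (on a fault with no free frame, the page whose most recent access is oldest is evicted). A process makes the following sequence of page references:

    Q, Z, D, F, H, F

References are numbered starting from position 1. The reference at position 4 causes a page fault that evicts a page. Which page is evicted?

Q

pos 1: Q: fault, frames {Q}
pos 2: Z: fault, frames {Q,Z}
pos 3: D: fault, frames {Q,Z,D}
pos 4: F: fault, evict Q, frames {Z,D,F}
At position 4, page Q is evicted.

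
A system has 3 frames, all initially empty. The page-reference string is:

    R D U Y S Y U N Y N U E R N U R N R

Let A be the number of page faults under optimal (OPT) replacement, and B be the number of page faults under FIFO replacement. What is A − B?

Under OPT: F F F F F . . F . . . F F . . . . . → 8 faults.
Under FIFO: F F F F F . . F . . F F F F F . . . → 11 faults.
A − B = 8 − 11 = -3.

-3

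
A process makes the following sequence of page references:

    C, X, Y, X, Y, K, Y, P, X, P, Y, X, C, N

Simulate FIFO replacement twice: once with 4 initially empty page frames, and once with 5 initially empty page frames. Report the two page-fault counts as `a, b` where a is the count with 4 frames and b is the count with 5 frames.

7, 6

4 frames: F F F . . F . F . . . . F F → 7 faults.
5 frames: F F F . . F . F . . . . . F → 6 faults.
6 < 7: adding a frame reduced faults, as is typical.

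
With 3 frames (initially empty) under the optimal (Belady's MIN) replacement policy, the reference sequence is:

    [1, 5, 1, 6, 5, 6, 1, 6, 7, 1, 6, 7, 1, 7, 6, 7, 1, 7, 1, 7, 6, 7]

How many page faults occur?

4

1: fault, frames [1]
5: fault, frames [1, 5]
1: hit
6: fault, frames [1, 5, 6]
5: hit
6: hit
1: hit
6: hit
7: fault, evict 5, frames [1, 6, 7]
1: hit
6: hit
7: hit
1: hit
7: hit
6: hit
7: hit
1: hit
7: hit
1: hit
7: hit
6: hit
7: hit
Page faults: 4.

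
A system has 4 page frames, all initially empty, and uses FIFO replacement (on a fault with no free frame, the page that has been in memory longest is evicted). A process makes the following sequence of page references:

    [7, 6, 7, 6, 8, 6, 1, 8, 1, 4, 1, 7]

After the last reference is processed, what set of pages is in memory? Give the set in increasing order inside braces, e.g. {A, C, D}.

7 -> fault, frames (7)
6 -> fault, frames (7 6)
7 -> hit
6 -> hit
8 -> fault, frames (7 6 8)
6 -> hit
1 -> fault, frames (7 6 8 1)
8 -> hit
1 -> hit
4 -> fault, evict 7, frames (6 8 1 4)
1 -> hit
7 -> fault, evict 6, frames (8 1 4 7)

{1, 4, 7, 8}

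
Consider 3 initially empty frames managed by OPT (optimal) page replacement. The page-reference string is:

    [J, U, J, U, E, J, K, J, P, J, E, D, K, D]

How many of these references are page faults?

7

J: fault, frames (J)
U: fault, frames (J U)
J: hit
U: hit
E: fault, frames (J U E)
J: hit
K: fault, evict U, frames (J E K)
J: hit
P: fault, evict K, frames (J E P)
J: hit
E: hit
D: fault, evict P, frames (J E D)
K: fault, evict E, frames (J D K)
D: hit
Page faults: 7.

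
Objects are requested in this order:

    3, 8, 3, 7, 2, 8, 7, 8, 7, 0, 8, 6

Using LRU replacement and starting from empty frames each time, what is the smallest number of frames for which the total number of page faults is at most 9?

2

f=1: 12 faults
f=2: 9 faults
f=3: 7 faults
f=4: 6 faults
f=5: 6 faults
f=6: 6 faults
Smallest f with faults ≤ 9 is 2.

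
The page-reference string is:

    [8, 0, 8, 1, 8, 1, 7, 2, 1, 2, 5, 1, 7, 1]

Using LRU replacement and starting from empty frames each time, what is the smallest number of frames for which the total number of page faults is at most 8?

3

f=1: 14 faults
f=2: 9 faults
f=3: 7 faults
f=4: 6 faults
f=5: 6 faults
f=6: 6 faults
Smallest f with faults ≤ 8 is 3.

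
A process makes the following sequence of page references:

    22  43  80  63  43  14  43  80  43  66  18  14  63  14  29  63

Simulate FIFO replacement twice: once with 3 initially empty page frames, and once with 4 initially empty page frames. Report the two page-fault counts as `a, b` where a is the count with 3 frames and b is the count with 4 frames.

12, 9

3 frames: F F F F . F F F . F F F F . F . → 12 faults.
4 frames: F F F F . F . . . F F . . . F F → 9 faults.
9 < 12: adding a frame reduced faults, as is typical.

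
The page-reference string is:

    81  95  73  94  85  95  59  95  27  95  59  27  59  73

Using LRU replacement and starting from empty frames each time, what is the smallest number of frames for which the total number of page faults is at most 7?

f=1: 14 faults
f=2: 11 faults
f=3: 9 faults
f=4: 8 faults
f=5: 8 faults
f=6: 7 faults
f=7: 7 faults
Smallest f with faults ≤ 7 is 6.

6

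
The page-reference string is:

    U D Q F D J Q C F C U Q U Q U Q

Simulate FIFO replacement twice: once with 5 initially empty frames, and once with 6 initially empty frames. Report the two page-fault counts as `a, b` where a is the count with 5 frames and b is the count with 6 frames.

7, 6

5 frames: F F F F . F . F . . F . . . . . → 7 faults.
6 frames: F F F F . F . F . . . . . . . . → 6 faults.
6 < 7: adding a frame reduced faults, as is typical.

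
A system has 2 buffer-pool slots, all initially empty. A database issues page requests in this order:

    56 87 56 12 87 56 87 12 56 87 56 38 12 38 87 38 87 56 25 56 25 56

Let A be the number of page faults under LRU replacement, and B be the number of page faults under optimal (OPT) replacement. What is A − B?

Under LRU: F F . F F F . F F F . F F . F . . F F . . . → 13 faults.
Under OPT: F F . F . F . F . F . F F . F . . F F . . . → 11 faults.
A − B = 13 − 11 = 2.

2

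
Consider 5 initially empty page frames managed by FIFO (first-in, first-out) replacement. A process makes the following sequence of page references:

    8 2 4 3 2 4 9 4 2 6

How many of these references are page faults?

8 → fault, frames [8]
2 → fault, frames [8, 2]
4 → fault, frames [8, 2, 4]
3 → fault, frames [8, 2, 4, 3]
2 → hit
4 → hit
9 → fault, frames [8, 2, 4, 3, 9]
4 → hit
2 → hit
6 → fault, evict 8, frames [2, 4, 3, 9, 6]
Page faults: 6.

6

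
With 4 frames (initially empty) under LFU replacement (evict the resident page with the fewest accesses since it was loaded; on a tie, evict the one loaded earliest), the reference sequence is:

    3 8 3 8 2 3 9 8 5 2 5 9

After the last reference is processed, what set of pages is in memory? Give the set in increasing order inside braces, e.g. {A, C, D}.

3 -> fault, frames {3}
8 -> fault, frames {3,8}
3 -> hit
8 -> hit
2 -> fault, frames {3,8,2}
3 -> hit
9 -> fault, frames {3,8,2,9}
8 -> hit
5 -> fault, evict 2, frames {3,8,9,5}
2 -> fault, evict 9, frames {3,8,5,2}
5 -> hit
9 -> fault, evict 2, frames {3,8,5,9}

{3, 5, 8, 9}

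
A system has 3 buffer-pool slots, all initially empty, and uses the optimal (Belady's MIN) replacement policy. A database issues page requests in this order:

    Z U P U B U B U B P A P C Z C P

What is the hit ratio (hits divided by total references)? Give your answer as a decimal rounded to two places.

0.56

Z: fault, frames (Z)
U: fault, frames (Z U)
P: fault, frames (Z U P)
U: hit
B: fault, evict Z, frames (U P B)
U: hit
B: hit
U: hit
B: hit
P: hit
A: fault, evict B, frames (U P A)
P: hit
C: fault, evict A, frames (U P C)
Z: fault, evict U, frames (P C Z)
C: hit
P: hit
Hits: 9 of 16 references → 9/16 = 0.5625.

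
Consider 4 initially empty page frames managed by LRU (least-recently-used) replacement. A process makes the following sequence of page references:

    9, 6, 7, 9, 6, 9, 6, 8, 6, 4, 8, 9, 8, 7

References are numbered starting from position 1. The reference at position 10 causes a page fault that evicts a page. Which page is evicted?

pos 1: 9: fault, frames [9]
pos 2: 6: fault, frames [9, 6]
pos 3: 7: fault, frames [9, 6, 7]
pos 4: 9: hit
pos 5: 6: hit
pos 6: 9: hit
pos 7: 6: hit
pos 8: 8: fault, frames [7, 9, 6, 8]
pos 9: 6: hit
pos 10: 4: fault, evict 7, frames [9, 8, 6, 4]
At position 10, page 7 is evicted.

7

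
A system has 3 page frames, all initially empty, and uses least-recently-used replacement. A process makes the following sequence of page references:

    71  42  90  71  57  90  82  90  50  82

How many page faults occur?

6

71 → miss, frames (71)
42 → miss, frames (71 42)
90 → miss, frames (71 42 90)
71 → hit
57 → miss, evict 42, frames (90 71 57)
90 → hit
82 → miss, evict 71, frames (57 90 82)
90 → hit
50 → miss, evict 57, frames (82 90 50)
82 → hit
Page faults: 6.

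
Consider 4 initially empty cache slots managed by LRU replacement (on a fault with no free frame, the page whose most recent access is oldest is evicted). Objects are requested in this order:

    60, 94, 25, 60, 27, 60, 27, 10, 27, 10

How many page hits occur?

5

60 -> miss, frames {60}
94 -> miss, frames {60,94}
25 -> miss, frames {60,94,25}
60 -> hit
27 -> miss, frames {94,25,60,27}
60 -> hit
27 -> hit
10 -> miss, evict 94, frames {25,60,27,10}
27 -> hit
10 -> hit
Hits: 5.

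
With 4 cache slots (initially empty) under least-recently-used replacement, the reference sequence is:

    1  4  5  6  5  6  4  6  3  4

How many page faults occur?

1 → fault, frames (1)
4 → fault, frames (1 4)
5 → fault, frames (1 4 5)
6 → fault, frames (1 4 5 6)
5 → hit
6 → hit
4 → hit
6 → hit
3 → fault, evict 1, frames (5 4 6 3)
4 → hit
Page faults: 5.

5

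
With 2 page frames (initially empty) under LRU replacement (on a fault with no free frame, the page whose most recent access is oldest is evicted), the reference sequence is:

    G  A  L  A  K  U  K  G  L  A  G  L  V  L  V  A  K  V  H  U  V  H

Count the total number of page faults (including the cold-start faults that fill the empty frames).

G → miss, frames (G)
A → miss, frames (G A)
L → miss, evict G, frames (A L)
A → hit
K → miss, evict L, frames (A K)
U → miss, evict A, frames (K U)
K → hit
G → miss, evict U, frames (K G)
L → miss, evict K, frames (G L)
A → miss, evict G, frames (L A)
G → miss, evict L, frames (A G)
L → miss, evict A, frames (G L)
V → miss, evict G, frames (L V)
L → hit
V → hit
A → miss, evict L, frames (V A)
K → miss, evict V, frames (A K)
V → miss, evict A, frames (K V)
H → miss, evict K, frames (V H)
U → miss, evict V, frames (H U)
V → miss, evict H, frames (U V)
H → miss, evict U, frames (V H)
Page faults: 18.

18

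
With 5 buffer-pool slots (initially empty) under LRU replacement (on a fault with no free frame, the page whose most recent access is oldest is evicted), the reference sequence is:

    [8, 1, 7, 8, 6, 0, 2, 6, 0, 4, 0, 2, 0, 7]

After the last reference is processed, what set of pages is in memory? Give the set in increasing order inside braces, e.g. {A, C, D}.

{0, 2, 4, 6, 7}

8: miss, frames {8}
1: miss, frames {8,1}
7: miss, frames {8,1,7}
8: hit
6: miss, frames {1,7,8,6}
0: miss, frames {1,7,8,6,0}
2: miss, evict 1, frames {7,8,6,0,2}
6: hit
0: hit
4: miss, evict 7, frames {8,2,6,0,4}
0: hit
2: hit
0: hit
7: miss, evict 8, frames {6,4,2,0,7}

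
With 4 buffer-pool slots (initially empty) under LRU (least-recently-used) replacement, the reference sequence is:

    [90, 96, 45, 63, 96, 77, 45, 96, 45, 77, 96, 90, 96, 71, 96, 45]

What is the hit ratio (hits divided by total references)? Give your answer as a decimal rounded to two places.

90 -> fault, frames {90}
96 -> fault, frames {90,96}
45 -> fault, frames {90,96,45}
63 -> fault, frames {90,96,45,63}
96 -> hit
77 -> fault, evict 90, frames {45,63,96,77}
45 -> hit
96 -> hit
45 -> hit
77 -> hit
96 -> hit
90 -> fault, evict 63, frames {45,77,96,90}
96 -> hit
71 -> fault, evict 45, frames {77,90,96,71}
96 -> hit
45 -> fault, evict 77, frames {90,71,96,45}
Hits: 8 of 16 references → 8/16 = 0.5000.

0.50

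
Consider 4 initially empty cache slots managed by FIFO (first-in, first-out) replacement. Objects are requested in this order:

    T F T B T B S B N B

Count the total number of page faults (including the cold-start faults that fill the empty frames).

5

T → fault, frames (T)
F → fault, frames (T F)
T → hit
B → fault, frames (T F B)
T → hit
B → hit
S → fault, frames (T F B S)
B → hit
N → fault, evict T, frames (F B S N)
B → hit
Page faults: 5.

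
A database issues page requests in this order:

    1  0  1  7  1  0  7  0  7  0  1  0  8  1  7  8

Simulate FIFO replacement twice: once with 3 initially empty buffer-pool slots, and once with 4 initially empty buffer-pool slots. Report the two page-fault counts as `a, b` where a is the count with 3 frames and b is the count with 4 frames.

5, 4

3 frames: F F . F . . . . . . . . F F . . → 5 faults.
4 frames: F F . F . . . . . . . . F . . . → 4 faults.
4 < 5: adding a frame reduced faults, as is typical.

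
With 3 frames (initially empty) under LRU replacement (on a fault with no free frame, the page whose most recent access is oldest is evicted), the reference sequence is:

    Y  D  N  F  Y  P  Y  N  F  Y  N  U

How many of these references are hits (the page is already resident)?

3

Y -> miss, frames (Y)
D -> miss, frames (Y D)
N -> miss, frames (Y D N)
F -> miss, evict Y, frames (D N F)
Y -> miss, evict D, frames (N F Y)
P -> miss, evict N, frames (F Y P)
Y -> hit
N -> miss, evict F, frames (P Y N)
F -> miss, evict P, frames (Y N F)
Y -> hit
N -> hit
U -> miss, evict F, frames (Y N U)
Hits: 3.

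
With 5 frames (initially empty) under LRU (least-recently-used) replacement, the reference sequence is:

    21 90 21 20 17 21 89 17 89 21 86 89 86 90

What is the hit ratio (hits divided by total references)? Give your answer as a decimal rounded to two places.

0.50

21: miss, frames (21)
90: miss, frames (21 90)
21: hit
20: miss, frames (90 21 20)
17: miss, frames (90 21 20 17)
21: hit
89: miss, frames (90 20 17 21 89)
17: hit
89: hit
21: hit
86: miss, evict 90, frames (20 17 89 21 86)
89: hit
86: hit
90: miss, evict 20, frames (17 21 89 86 90)
Hits: 7 of 14 references → 7/14 = 0.5000.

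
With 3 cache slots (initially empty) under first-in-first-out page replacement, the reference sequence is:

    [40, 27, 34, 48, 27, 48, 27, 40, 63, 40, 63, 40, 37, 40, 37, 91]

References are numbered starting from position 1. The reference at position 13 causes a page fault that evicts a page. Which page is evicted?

pos 1: 40 -> miss, frames [40]
pos 2: 27 -> miss, frames [40, 27]
pos 3: 34 -> miss, frames [40, 27, 34]
pos 4: 48 -> miss, evict 40, frames [27, 34, 48]
pos 5: 27 -> hit
pos 6: 48 -> hit
pos 7: 27 -> hit
pos 8: 40 -> miss, evict 27, frames [34, 48, 40]
pos 9: 63 -> miss, evict 34, frames [48, 40, 63]
pos 10: 40 -> hit
pos 11: 63 -> hit
pos 12: 40 -> hit
pos 13: 37 -> miss, evict 48, frames [40, 63, 37]
At position 13, page 48 is evicted.

48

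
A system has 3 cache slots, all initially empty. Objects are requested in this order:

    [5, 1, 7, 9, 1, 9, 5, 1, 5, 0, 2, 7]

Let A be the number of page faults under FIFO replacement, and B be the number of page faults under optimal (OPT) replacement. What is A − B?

2

Under FIFO: F F F F . . F F . F F F → 9 faults.
Under OPT: F F F F . . . . . F F F → 7 faults.
A − B = 9 − 7 = 2.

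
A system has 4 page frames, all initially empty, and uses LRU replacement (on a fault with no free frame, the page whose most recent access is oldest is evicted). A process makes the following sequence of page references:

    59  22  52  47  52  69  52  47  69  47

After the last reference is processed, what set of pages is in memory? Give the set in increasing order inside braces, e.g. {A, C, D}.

{22, 47, 52, 69}

59 → miss, frames [59]
22 → miss, frames [59, 22]
52 → miss, frames [59, 22, 52]
47 → miss, frames [59, 22, 52, 47]
52 → hit
69 → miss, evict 59, frames [22, 47, 52, 69]
52 → hit
47 → hit
69 → hit
47 → hit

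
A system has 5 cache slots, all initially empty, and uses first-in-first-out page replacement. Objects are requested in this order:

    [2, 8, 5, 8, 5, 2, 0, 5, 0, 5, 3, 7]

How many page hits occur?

6

2 -> fault, frames [2]
8 -> fault, frames [2, 8]
5 -> fault, frames [2, 8, 5]
8 -> hit
5 -> hit
2 -> hit
0 -> fault, frames [2, 8, 5, 0]
5 -> hit
0 -> hit
5 -> hit
3 -> fault, frames [2, 8, 5, 0, 3]
7 -> fault, evict 2, frames [8, 5, 0, 3, 7]
Hits: 6.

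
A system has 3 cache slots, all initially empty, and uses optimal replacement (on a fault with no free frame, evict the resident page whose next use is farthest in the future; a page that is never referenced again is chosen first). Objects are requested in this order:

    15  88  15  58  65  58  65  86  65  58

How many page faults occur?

5

15 -> miss, frames (15)
88 -> miss, frames (15 88)
15 -> hit
58 -> miss, frames (15 88 58)
65 -> miss, evict 88, frames (15 58 65)
58 -> hit
65 -> hit
86 -> miss, evict 15, frames (58 65 86)
65 -> hit
58 -> hit
Page faults: 5.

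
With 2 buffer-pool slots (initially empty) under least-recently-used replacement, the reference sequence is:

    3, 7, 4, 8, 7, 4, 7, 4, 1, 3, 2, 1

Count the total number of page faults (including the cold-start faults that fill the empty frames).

3 → fault, frames (3)
7 → fault, frames (3 7)
4 → fault, evict 3, frames (7 4)
8 → fault, evict 7, frames (4 8)
7 → fault, evict 4, frames (8 7)
4 → fault, evict 8, frames (7 4)
7 → hit
4 → hit
1 → fault, evict 7, frames (4 1)
3 → fault, evict 4, frames (1 3)
2 → fault, evict 1, frames (3 2)
1 → fault, evict 3, frames (2 1)
Page faults: 10.

10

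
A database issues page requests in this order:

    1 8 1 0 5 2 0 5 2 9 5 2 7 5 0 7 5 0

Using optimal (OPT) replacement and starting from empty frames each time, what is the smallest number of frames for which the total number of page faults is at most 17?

f=1: 18 faults
f=2: 11 faults
f=3: 8 faults
f=4: 7 faults
f=5: 7 faults
f=6: 7 faults
f=7: 7 faults
Smallest f with faults ≤ 17 is 2.

2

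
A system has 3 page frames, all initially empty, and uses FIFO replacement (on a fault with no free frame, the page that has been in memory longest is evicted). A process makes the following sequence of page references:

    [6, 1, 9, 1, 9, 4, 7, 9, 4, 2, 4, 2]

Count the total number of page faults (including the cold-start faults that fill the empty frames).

6

6: miss, frames (6)
1: miss, frames (6 1)
9: miss, frames (6 1 9)
1: hit
9: hit
4: miss, evict 6, frames (1 9 4)
7: miss, evict 1, frames (9 4 7)
9: hit
4: hit
2: miss, evict 9, frames (4 7 2)
4: hit
2: hit
Page faults: 6.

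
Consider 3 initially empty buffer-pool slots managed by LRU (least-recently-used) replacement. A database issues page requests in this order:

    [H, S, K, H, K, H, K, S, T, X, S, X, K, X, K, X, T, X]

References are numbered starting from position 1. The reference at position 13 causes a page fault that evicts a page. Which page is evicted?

pos 1: H → fault, frames {H}
pos 2: S → fault, frames {H,S}
pos 3: K → fault, frames {H,S,K}
pos 4: H → hit
pos 5: K → hit
pos 6: H → hit
pos 7: K → hit
pos 8: S → hit
pos 9: T → fault, evict H, frames {K,S,T}
pos 10: X → fault, evict K, frames {S,T,X}
pos 11: S → hit
pos 12: X → hit
pos 13: K → fault, evict T, frames {S,X,K}
At position 13, page T is evicted.

T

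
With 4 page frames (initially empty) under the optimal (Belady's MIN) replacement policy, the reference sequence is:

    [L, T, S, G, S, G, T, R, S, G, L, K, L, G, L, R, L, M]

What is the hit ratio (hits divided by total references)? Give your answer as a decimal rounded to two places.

L: miss, frames (L)
T: miss, frames (L T)
S: miss, frames (L T S)
G: miss, frames (L T S G)
S: hit
G: hit
T: hit
R: miss, evict T, frames (L S G R)
S: hit
G: hit
L: hit
K: miss, evict S, frames (L G R K)
L: hit
G: hit
L: hit
R: hit
L: hit
M: miss, evict K, frames (L G R M)
Hits: 11 of 18 references → 11/18 = 0.6111.

0.61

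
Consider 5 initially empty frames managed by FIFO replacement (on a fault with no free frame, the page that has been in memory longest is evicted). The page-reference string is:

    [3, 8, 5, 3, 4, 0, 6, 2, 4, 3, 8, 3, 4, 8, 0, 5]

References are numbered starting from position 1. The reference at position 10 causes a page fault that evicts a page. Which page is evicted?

pos 1: 3 -> fault, frames {3}
pos 2: 8 -> fault, frames {3,8}
pos 3: 5 -> fault, frames {3,8,5}
pos 4: 3 -> hit
pos 5: 4 -> fault, frames {3,8,5,4}
pos 6: 0 -> fault, frames {3,8,5,4,0}
pos 7: 6 -> fault, evict 3, frames {8,5,4,0,6}
pos 8: 2 -> fault, evict 8, frames {5,4,0,6,2}
pos 9: 4 -> hit
pos 10: 3 -> fault, evict 5, frames {4,0,6,2,3}
At position 10, page 5 is evicted.

5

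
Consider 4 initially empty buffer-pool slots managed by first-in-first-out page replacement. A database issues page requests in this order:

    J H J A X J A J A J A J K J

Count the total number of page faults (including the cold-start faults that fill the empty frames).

6

J: fault, frames {J}
H: fault, frames {J,H}
J: hit
A: fault, frames {J,H,A}
X: fault, frames {J,H,A,X}
J: hit
A: hit
J: hit
A: hit
J: hit
A: hit
J: hit
K: fault, evict J, frames {H,A,X,K}
J: fault, evict H, frames {A,X,K,J}
Page faults: 6.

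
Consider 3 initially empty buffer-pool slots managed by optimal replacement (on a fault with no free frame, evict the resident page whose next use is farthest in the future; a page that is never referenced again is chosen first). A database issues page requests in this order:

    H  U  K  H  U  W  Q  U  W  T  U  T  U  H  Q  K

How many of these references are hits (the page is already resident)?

H -> fault, frames {H}
U -> fault, frames {H,U}
K -> fault, frames {H,U,K}
H -> hit
U -> hit
W -> fault, evict K, frames {H,U,W}
Q -> fault, evict H, frames {U,W,Q}
U -> hit
W -> hit
T -> fault, evict W, frames {U,Q,T}
U -> hit
T -> hit
U -> hit
H -> fault, evict T, frames {U,Q,H}
Q -> hit
K -> fault, evict H, frames {U,Q,K}
Hits: 8.

8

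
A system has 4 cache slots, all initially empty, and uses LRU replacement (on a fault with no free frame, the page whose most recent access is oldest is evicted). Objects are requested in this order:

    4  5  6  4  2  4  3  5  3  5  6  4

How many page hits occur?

4: miss, frames {4}
5: miss, frames {4,5}
6: miss, frames {4,5,6}
4: hit
2: miss, frames {5,6,4,2}
4: hit
3: miss, evict 5, frames {6,2,4,3}
5: miss, evict 6, frames {2,4,3,5}
3: hit
5: hit
6: miss, evict 2, frames {4,3,5,6}
4: hit
Hits: 5.

5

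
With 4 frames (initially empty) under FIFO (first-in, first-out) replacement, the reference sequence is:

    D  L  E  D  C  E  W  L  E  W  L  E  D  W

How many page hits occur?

D: miss, frames (D)
L: miss, frames (D L)
E: miss, frames (D L E)
D: hit
C: miss, frames (D L E C)
E: hit
W: miss, evict D, frames (L E C W)
L: hit
E: hit
W: hit
L: hit
E: hit
D: miss, evict L, frames (E C W D)
W: hit
Hits: 8.

8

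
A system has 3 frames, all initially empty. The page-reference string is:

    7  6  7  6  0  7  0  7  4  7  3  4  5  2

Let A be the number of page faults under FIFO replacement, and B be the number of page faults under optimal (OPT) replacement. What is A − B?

Under FIFO: F F . . F . . . F F F . F F → 8 faults.
Under OPT: F F . . F . . . F . F . F F → 7 faults.
A − B = 8 − 7 = 1.

1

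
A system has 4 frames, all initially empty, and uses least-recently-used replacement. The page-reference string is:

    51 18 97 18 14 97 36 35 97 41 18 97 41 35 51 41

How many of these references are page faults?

9

51 → miss, frames {51}
18 → miss, frames {51,18}
97 → miss, frames {51,18,97}
18 → hit
14 → miss, frames {51,97,18,14}
97 → hit
36 → miss, evict 51, frames {18,14,97,36}
35 → miss, evict 18, frames {14,97,36,35}
97 → hit
41 → miss, evict 14, frames {36,35,97,41}
18 → miss, evict 36, frames {35,97,41,18}
97 → hit
41 → hit
35 → hit
51 → miss, evict 18, frames {97,41,35,51}
41 → hit
Page faults: 9.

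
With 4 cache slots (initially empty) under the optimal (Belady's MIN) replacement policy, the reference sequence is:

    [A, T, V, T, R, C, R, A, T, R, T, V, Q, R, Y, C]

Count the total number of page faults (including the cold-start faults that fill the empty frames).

8

A: fault, frames {A}
T: fault, frames {A,T}
V: fault, frames {A,T,V}
T: hit
R: fault, frames {A,T,V,R}
C: fault, evict V, frames {A,T,R,C}
R: hit
A: hit
T: hit
R: hit
T: hit
V: fault, evict T, frames {A,R,C,V}
Q: fault, evict V, frames {A,R,C,Q}
R: hit
Y: fault, evict Q, frames {A,R,C,Y}
C: hit
Page faults: 8.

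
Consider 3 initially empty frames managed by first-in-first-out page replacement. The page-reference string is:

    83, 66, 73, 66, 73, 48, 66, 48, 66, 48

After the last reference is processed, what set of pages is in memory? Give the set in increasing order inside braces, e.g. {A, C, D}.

83 → miss, frames (83)
66 → miss, frames (83 66)
73 → miss, frames (83 66 73)
66 → hit
73 → hit
48 → miss, evict 83, frames (66 73 48)
66 → hit
48 → hit
66 → hit
48 → hit

{48, 66, 73}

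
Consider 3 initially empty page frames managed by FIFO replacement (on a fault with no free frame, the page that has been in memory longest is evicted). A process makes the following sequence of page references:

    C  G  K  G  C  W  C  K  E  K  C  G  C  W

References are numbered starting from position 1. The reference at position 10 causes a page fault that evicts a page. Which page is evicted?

W

pos 1: C → miss, frames [C]
pos 2: G → miss, frames [C, G]
pos 3: K → miss, frames [C, G, K]
pos 4: G → hit
pos 5: C → hit
pos 6: W → miss, evict C, frames [G, K, W]
pos 7: C → miss, evict G, frames [K, W, C]
pos 8: K → hit
pos 9: E → miss, evict K, frames [W, C, E]
pos 10: K → miss, evict W, frames [C, E, K]
At position 10, page W is evicted.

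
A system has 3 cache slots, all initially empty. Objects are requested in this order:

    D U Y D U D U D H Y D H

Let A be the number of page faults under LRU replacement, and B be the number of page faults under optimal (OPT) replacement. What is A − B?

1

Under LRU: F F F . . . . . F F . . → 5 faults.
Under OPT: F F F . . . . . F . . . → 4 faults.
A − B = 5 − 4 = 1.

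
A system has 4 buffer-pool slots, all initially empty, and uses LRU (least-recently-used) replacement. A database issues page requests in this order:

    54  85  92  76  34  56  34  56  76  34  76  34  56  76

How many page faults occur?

54 → fault, frames {54}
85 → fault, frames {54,85}
92 → fault, frames {54,85,92}
76 → fault, frames {54,85,92,76}
34 → fault, evict 54, frames {85,92,76,34}
56 → fault, evict 85, frames {92,76,34,56}
34 → hit
56 → hit
76 → hit
34 → hit
76 → hit
34 → hit
56 → hit
76 → hit
Page faults: 6.

6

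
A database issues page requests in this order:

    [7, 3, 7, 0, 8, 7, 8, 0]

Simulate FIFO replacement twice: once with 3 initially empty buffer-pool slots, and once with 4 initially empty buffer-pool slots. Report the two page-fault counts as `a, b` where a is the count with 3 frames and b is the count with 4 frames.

5, 4

3 frames: F F . F F F . . → 5 faults.
4 frames: F F . F F . . . → 4 faults.
4 < 5: adding a frame reduced faults, as is typical.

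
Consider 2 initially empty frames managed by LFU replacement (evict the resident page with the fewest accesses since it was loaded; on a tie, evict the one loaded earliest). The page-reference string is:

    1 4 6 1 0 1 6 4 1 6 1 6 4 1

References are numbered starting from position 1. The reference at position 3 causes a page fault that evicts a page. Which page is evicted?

1

pos 1: 1 → miss, frames {1}
pos 2: 4 → miss, frames {1,4}
pos 3: 6 → miss, evict 1, frames {4,6}
At position 3, page 1 is evicted.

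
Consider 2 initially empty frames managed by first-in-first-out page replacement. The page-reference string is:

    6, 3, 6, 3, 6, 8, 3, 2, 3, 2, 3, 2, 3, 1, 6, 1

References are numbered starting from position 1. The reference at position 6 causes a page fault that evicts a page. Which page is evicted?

pos 1: 6 -> miss, frames {6}
pos 2: 3 -> miss, frames {6,3}
pos 3: 6 -> hit
pos 4: 3 -> hit
pos 5: 6 -> hit
pos 6: 8 -> miss, evict 6, frames {3,8}
At position 6, page 6 is evicted.

6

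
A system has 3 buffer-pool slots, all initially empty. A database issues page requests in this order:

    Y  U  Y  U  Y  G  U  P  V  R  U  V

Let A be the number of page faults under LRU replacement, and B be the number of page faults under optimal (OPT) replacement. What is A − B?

1

Under LRU: F F . . . F . F F F F . → 7 faults.
Under OPT: F F . . . F . F F F . . → 6 faults.
A − B = 7 − 6 = 1.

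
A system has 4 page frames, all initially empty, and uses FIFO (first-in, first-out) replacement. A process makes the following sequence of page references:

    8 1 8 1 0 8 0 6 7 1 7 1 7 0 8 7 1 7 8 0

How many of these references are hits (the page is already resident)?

12

8 → fault, frames (8)
1 → fault, frames (8 1)
8 → hit
1 → hit
0 → fault, frames (8 1 0)
8 → hit
0 → hit
6 → fault, frames (8 1 0 6)
7 → fault, evict 8, frames (1 0 6 7)
1 → hit
7 → hit
1 → hit
7 → hit
0 → hit
8 → fault, evict 1, frames (0 6 7 8)
7 → hit
1 → fault, evict 0, frames (6 7 8 1)
7 → hit
8 → hit
0 → fault, evict 6, frames (7 8 1 0)
Hits: 12.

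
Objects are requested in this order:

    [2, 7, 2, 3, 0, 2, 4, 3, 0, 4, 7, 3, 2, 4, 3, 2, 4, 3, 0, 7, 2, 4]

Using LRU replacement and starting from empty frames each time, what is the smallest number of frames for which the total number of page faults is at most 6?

f=1: 22 faults
f=2: 21 faults
f=3: 15 faults
f=4: 11 faults
f=5: 5 faults
Smallest f with faults ≤ 6 is 5.

5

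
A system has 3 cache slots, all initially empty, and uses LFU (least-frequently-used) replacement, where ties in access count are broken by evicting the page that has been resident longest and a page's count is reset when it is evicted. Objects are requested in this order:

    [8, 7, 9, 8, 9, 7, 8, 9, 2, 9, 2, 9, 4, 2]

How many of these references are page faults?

8 → miss, frames {8}
7 → miss, frames {8,7}
9 → miss, frames {8,7,9}
8 → hit
9 → hit
7 → hit
8 → hit
9 → hit
2 → miss, evict 7, frames {8,9,2}
9 → hit
2 → hit
9 → hit
4 → miss, evict 2, frames {8,9,4}
2 → miss, evict 4, frames {8,9,2}
Page faults: 6.

6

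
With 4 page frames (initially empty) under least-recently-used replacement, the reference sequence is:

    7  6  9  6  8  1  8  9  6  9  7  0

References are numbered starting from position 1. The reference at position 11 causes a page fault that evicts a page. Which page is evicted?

pos 1: 7 → miss, frames {7}
pos 2: 6 → miss, frames {7,6}
pos 3: 9 → miss, frames {7,6,9}
pos 4: 6 → hit
pos 5: 8 → miss, frames {7,9,6,8}
pos 6: 1 → miss, evict 7, frames {9,6,8,1}
pos 7: 8 → hit
pos 8: 9 → hit
pos 9: 6 → hit
pos 10: 9 → hit
pos 11: 7 → miss, evict 1, frames {8,6,9,7}
At position 11, page 1 is evicted.

1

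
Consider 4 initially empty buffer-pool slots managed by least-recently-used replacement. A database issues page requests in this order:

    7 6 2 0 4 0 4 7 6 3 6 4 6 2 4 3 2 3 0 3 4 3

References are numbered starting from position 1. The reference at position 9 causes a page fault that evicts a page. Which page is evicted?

pos 1: 7 → miss, frames (7)
pos 2: 6 → miss, frames (7 6)
pos 3: 2 → miss, frames (7 6 2)
pos 4: 0 → miss, frames (7 6 2 0)
pos 5: 4 → miss, evict 7, frames (6 2 0 4)
pos 6: 0 → hit
pos 7: 4 → hit
pos 8: 7 → miss, evict 6, frames (2 0 4 7)
pos 9: 6 → miss, evict 2, frames (0 4 7 6)
At position 9, page 2 is evicted.

2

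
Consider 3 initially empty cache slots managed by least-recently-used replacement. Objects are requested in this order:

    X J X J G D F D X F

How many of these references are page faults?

6

X -> miss, frames (X)
J -> miss, frames (X J)
X -> hit
J -> hit
G -> miss, frames (X J G)
D -> miss, evict X, frames (J G D)
F -> miss, evict J, frames (G D F)
D -> hit
X -> miss, evict G, frames (F D X)
F -> hit
Page faults: 6.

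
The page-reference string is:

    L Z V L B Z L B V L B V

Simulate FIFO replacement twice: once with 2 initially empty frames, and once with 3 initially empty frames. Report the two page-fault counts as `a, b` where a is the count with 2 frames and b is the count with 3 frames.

12, 5

2 frames: F F F F F F F F F F F F → 12 faults.
3 frames: F F F . F . F . . . . . → 5 faults.
5 < 12: adding a frame reduced faults, as is typical.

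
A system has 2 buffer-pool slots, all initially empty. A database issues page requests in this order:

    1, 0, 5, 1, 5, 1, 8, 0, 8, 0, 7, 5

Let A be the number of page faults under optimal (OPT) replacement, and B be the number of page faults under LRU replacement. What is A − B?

Under OPT: F F F . . . F F . . F F → 7 faults.
Under LRU: F F F F . . F F . . F F → 8 faults.
A − B = 7 − 8 = -1.

-1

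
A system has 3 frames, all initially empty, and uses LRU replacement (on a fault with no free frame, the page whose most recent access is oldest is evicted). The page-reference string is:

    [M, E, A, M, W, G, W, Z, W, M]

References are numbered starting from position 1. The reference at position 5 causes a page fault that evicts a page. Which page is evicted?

E

pos 1: M: fault, frames {M}
pos 2: E: fault, frames {M,E}
pos 3: A: fault, frames {M,E,A}
pos 4: M: hit
pos 5: W: fault, evict E, frames {A,M,W}
At position 5, page E is evicted.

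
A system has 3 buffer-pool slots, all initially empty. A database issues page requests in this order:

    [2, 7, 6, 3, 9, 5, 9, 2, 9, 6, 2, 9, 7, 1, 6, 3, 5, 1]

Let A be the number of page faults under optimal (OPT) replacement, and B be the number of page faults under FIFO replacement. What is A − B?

-4

Under OPT: F F F F F F . . . F . . F F . F F . → 11 faults.
Under FIFO: F F F F F F . F . F . F F F F F F F → 15 faults.
A − B = 11 − 15 = -4.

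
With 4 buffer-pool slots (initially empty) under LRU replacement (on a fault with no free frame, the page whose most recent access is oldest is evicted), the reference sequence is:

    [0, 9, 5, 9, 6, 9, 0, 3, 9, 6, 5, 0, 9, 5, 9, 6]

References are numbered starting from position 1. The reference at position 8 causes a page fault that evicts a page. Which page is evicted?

pos 1: 0: miss, frames (0)
pos 2: 9: miss, frames (0 9)
pos 3: 5: miss, frames (0 9 5)
pos 4: 9: hit
pos 5: 6: miss, frames (0 5 9 6)
pos 6: 9: hit
pos 7: 0: hit
pos 8: 3: miss, evict 5, frames (6 9 0 3)
At position 8, page 5 is evicted.

5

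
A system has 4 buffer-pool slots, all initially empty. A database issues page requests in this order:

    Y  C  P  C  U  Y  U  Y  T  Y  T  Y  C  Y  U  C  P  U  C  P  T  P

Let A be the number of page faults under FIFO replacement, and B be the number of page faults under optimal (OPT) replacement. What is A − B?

Under FIFO: F F F . F . . . F F . . F . . . F F . . F . → 10 faults.
Under OPT: F F F . F . . . F . . . . . . . F . . . . . → 6 faults.
A − B = 10 − 6 = 4.

4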